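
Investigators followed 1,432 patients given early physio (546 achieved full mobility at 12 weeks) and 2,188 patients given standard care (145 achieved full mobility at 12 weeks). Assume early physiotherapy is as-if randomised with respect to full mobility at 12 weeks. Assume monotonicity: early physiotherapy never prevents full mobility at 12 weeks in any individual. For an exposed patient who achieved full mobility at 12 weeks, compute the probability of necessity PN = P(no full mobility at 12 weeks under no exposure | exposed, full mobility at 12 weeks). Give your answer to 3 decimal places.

p₁ = P(outcome | exposed) = 546/1432 = 0.38128
p₀ = P(outcome | unexposed) = 145/2188 = 0.066271
Under exogeneity and monotonicity, PN = (p₁ − p₀) / p₁.
PN = (0.38128 − 0.066271) / 0.38128 = 0.31501 / 0.38128 ≈ 0.8262

PN ≈ 0.826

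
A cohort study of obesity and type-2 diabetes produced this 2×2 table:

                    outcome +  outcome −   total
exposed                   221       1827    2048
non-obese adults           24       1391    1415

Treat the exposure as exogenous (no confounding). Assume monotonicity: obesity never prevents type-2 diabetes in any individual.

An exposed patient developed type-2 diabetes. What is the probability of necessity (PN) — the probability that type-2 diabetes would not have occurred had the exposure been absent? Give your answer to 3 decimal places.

p₁ = P(outcome | exposed) = 221/2048 = 0.10791
p₀ = P(outcome | unexposed) = 24/1415 = 0.016961
Under exogeneity and monotonicity, PN = (p₁ − p₀) / p₁.
PN = (0.10791 − 0.016961) / 0.10791 = 0.090949 / 0.10791 ≈ 0.8428

PN ≈ 0.843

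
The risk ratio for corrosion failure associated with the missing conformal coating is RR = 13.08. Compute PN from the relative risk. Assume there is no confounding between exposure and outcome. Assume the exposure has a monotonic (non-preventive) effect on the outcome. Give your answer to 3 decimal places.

Under exogeneity and monotonicity, PN = (RR − 1) / RR = 1 − 1/RR.
PN = (13.08 − 1) / 13.08 = 12.08 / 13.08 ≈ 0.9235

PN ≈ 0.924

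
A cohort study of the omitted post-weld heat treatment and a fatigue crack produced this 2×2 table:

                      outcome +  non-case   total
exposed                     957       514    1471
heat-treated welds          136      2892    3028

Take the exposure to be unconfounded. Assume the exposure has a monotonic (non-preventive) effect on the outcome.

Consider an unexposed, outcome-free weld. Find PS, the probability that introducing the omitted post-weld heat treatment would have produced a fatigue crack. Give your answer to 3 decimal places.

p₁ = P(outcome | exposed) = 957/1471 = 0.65058
p₀ = P(outcome | unexposed) = 136/3028 = 0.044914
Under exogeneity and monotonicity, PS = (p₁ − p₀)/(1 − p₀).
PS = (0.65058 − 0.044914) / 0.95509 ≈ 0.6341

PS ≈ 0.634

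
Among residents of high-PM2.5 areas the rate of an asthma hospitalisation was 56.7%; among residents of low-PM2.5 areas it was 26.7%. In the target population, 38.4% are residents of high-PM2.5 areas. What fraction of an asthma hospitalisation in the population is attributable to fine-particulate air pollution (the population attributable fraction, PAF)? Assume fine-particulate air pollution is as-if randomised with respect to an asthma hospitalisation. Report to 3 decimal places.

p₁ = 0.567, p₀ = 0.267.
Overall risk P(Y=1) = π·p₁ + (1−π)·p₀ = 0.384×0.567 + 0.616×0.267 = 0.3822.
Under exogeneity, PAF = [P(Y=1) − p₀] / P(Y=1).
PAF = (0.3822 − 0.267) / 0.3822 ≈ 0.3014

PAF ≈ 0.301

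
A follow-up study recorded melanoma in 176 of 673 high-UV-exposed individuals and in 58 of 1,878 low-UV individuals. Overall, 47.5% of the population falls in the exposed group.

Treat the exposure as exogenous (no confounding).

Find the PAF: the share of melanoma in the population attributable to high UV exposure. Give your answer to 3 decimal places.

p₁ = P(outcome | exposed) = 176/673 = 0.26152
p₀ = P(outcome | unexposed) = 58/1878 = 0.030884
Overall risk P(Y=1) = π·p₁ + (1−π)·p₀ = 0.475×0.26152 + 0.525×0.030884 = 0.14043.
Under exogeneity, PAF = [P(Y=1) − p₀] / P(Y=1).
PAF = (0.14043 − 0.030884) / 0.14043 ≈ 0.7801

PAF ≈ 0.780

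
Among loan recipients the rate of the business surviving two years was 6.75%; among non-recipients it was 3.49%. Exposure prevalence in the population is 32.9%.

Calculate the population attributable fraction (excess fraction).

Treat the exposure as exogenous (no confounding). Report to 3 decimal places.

p₁ = 0.0675, p₀ = 0.0349.
Overall risk P(Y=1) = π·p₁ + (1−π)·p₀ = 0.329×0.0675 + 0.671×0.0349 = 0.045625.
Under exogeneity, PAF = [P(Y=1) − p₀] / P(Y=1).
PAF = (0.045625 − 0.0349) / 0.045625 ≈ 0.2351

PAF ≈ 0.235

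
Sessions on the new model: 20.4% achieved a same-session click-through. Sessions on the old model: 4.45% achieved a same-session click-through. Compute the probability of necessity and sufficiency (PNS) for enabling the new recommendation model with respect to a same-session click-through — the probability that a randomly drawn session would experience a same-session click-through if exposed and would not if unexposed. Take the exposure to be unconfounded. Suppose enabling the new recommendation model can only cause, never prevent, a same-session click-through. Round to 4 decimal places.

p₁ = 0.204, p₀ = 0.0445.
Under exogeneity and monotonicity, PNS = p₁ − p₀.
PNS = 0.204 − 0.0445 = 0.1595

PNS ≈ 0.1595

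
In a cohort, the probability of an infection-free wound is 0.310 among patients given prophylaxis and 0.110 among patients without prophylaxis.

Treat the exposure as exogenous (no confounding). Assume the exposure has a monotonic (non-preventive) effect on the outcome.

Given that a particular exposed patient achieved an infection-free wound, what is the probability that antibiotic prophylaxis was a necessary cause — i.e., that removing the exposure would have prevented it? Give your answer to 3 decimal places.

Let p₁ = 0.31, p₀ = 0.11.
Under exogeneity and monotonicity, PN = (p₁ − p₀) / p₁.
PN = (0.31 − 0.11) / 0.31 = 0.2 / 0.31 ≈ 0.6452

PN ≈ 0.645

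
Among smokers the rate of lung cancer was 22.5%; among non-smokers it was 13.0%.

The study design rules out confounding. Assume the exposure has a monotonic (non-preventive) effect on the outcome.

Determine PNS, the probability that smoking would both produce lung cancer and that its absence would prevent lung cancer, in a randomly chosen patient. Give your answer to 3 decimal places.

p₁ = 0.225, p₀ = 0.13.
Under exogeneity and monotonicity, PNS = p₁ − p₀.
PNS = 0.225 − 0.13 = 0.095

PNS ≈ 0.095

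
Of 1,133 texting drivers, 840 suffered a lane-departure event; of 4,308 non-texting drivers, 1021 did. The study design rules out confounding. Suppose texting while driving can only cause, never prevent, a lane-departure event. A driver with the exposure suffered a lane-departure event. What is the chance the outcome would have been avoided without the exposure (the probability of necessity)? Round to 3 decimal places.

PN ≈ 0.680

p₁ = P(outcome | exposed) = 840/1133 = 0.74139
p₀ = P(outcome | unexposed) = 1021/4308 = 0.237
Under exogeneity and monotonicity, PN = (p₁ − p₀) / p₁.
PN = (0.74139 − 0.237) / 0.74139 = 0.50439 / 0.74139 ≈ 0.6803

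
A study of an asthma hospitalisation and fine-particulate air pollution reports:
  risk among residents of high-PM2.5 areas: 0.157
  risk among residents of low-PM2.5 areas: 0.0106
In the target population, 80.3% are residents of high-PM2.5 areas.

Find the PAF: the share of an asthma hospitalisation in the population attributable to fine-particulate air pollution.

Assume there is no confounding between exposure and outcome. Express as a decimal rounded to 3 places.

Let p₁ = 0.157, p₀ = 0.0106.
Overall risk P(Y=1) = π·p₁ + (1−π)·p₀ = 0.803×0.157 + 0.197×0.0106 = 0.12816.
Under exogeneity, PAF = [P(Y=1) − p₀] / P(Y=1).
PAF = (0.12816 − 0.0106) / 0.12816 ≈ 0.9173

PAF ≈ 0.917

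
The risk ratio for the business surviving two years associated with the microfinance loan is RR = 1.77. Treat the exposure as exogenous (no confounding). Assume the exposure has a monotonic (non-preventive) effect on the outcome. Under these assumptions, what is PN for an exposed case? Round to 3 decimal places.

PN ≈ 0.435

Under exogeneity and monotonicity, PN = (RR − 1) / RR = 1 − 1/RR.
PN = (1.77 − 1) / 1.77 = 0.77 / 1.77 ≈ 0.4350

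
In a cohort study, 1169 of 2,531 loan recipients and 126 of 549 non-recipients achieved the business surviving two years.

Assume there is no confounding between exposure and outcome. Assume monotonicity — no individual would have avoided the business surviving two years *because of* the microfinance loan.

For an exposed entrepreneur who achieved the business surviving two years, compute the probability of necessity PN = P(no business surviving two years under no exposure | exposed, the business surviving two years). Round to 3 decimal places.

p₁ = P(outcome | exposed) = 1169/2531 = 0.46187
p₀ = P(outcome | unexposed) = 126/549 = 0.22951
Under exogeneity and monotonicity, PN = (p₁ − p₀) / p₁.
PN = (0.46187 − 0.22951) / 0.46187 = 0.23236 / 0.46187 ≈ 0.5031

PN ≈ 0.503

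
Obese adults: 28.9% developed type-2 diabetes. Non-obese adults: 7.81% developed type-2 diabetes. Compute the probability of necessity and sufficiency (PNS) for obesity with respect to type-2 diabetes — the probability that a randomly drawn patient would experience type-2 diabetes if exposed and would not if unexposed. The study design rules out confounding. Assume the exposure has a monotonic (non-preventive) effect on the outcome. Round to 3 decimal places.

PNS ≈ 0.211

p₁ = 0.289, p₀ = 0.0781.
Under exogeneity and monotonicity, PNS = p₁ − p₀.
PNS = 0.289 − 0.0781 = 0.2109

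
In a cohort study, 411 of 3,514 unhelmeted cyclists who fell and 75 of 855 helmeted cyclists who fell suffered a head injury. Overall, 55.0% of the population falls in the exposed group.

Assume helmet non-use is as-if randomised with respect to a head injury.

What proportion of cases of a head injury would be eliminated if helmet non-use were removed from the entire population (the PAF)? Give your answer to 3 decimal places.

p₁ = P(outcome | exposed) = 411/3514 = 0.11696
p₀ = P(outcome | unexposed) = 75/855 = 0.087719
Overall risk P(Y=1) = π·p₁ + (1−π)·p₀ = 0.55×0.11696 + 0.45×0.087719 = 0.1038.
Under exogeneity, PAF = [P(Y=1) − p₀] / P(Y=1).
PAF = (0.1038 − 0.087719) / 0.1038 ≈ 0.1549

PAF ≈ 0.155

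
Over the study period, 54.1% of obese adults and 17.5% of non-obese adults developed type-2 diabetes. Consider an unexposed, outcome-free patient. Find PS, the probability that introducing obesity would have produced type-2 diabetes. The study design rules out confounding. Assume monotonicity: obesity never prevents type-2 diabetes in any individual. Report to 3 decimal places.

PS ≈ 0.444

p₁ = 0.541, p₀ = 0.175.
Under exogeneity and monotonicity, PS = (p₁ − p₀) / (1 − p₀).
PS = (0.541 − 0.175) / (1 − 0.175) = 0.366 / 0.825 ≈ 0.4436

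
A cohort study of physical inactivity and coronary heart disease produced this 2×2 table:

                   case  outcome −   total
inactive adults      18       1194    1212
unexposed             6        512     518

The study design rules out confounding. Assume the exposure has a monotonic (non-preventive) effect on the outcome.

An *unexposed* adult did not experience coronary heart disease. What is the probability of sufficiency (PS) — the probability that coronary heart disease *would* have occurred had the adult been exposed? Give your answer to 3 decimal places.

p₁ = P(outcome | exposed) = 18/1212 = 0.014851
p₀ = P(outcome | unexposed) = 6/518 = 0.011583
Under exogeneity and monotonicity, PS = (p₁ − p₀)/(1 − p₀).
PS = (0.014851 − 0.011583) / 0.98842 ≈ 0.0033

PS ≈ 0.003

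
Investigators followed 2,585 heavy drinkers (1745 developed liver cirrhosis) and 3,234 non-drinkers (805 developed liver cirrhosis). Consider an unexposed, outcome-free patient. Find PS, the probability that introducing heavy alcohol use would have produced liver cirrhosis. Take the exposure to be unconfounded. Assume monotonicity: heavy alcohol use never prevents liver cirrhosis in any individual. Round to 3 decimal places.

PS ≈ 0.567

p₁ = P(outcome | exposed) = 1745/2585 = 0.67505
p₀ = P(outcome | unexposed) = 805/3234 = 0.24892
Under exogeneity and monotonicity, PS = (p₁ − p₀) / (1 − p₀).
PS = (0.67505 − 0.24892) / (1 − 0.24892) = 0.42613 / 0.75108 ≈ 0.5674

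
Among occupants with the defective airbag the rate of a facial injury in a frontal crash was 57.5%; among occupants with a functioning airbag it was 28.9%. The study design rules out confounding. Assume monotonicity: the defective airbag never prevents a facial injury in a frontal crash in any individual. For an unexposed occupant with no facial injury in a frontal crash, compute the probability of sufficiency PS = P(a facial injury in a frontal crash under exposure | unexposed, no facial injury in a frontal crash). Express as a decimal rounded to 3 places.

PS ≈ 0.402

p₁ = 0.575, p₀ = 0.289.
Under exogeneity and monotonicity, PS = (p₁ − p₀) / (1 − p₀).
PS = (0.575 − 0.289) / (1 − 0.289) = 0.286 / 0.711 ≈ 0.4023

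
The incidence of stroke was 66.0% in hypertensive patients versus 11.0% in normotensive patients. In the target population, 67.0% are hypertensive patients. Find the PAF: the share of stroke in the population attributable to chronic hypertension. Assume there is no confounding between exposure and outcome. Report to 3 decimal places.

p₁ = 0.66, p₀ = 0.11.
Overall risk P(Y=1) = π·p₁ + (1−π)·p₀ = 0.67×0.66 + 0.33×0.11 = 0.4785.
Under exogeneity, PAF = [P(Y=1) − p₀] / P(Y=1).
PAF = (0.4785 − 0.11) / 0.4785 ≈ 0.7701

PAF ≈ 0.770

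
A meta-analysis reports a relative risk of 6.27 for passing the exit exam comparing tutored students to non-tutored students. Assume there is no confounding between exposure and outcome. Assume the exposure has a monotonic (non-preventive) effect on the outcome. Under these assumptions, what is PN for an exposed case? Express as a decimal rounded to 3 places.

PN ≈ 0.841

Under exogeneity and monotonicity, PN = (RR − 1) / RR = 1 − 1/RR.
PN = (6.27 − 1) / 6.27 = 5.27 / 6.27 ≈ 0.8405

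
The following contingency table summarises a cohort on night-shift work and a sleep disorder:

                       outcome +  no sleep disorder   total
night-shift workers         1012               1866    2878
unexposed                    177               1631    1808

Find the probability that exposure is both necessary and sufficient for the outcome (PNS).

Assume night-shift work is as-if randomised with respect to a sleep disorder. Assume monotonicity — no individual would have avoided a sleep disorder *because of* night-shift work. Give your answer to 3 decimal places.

PNS ≈ 0.254

p₁ = P(outcome | exposed) = 1012/2878 = 0.35163
p₀ = P(outcome | unexposed) = 177/1808 = 0.097898
Under exogeneity and monotonicity, PNS = p₁ − p₀.
PNS = 0.35163 − 0.097898 = 0.25373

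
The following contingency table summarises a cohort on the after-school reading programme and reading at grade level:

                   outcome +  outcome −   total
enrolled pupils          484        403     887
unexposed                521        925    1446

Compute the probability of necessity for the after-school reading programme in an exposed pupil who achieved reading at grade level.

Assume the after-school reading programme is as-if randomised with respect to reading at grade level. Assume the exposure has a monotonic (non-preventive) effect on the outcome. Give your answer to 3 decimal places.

PN ≈ 0.340

p₁ = P(outcome | exposed) = 484/887 = 0.54566
p₀ = P(outcome | unexposed) = 521/1446 = 0.3603
Under exogeneity and monotonicity, PN = (p₁ − p₀)/p₁.
PN = (0.54566 − 0.3603) / 0.54566 ≈ 0.3397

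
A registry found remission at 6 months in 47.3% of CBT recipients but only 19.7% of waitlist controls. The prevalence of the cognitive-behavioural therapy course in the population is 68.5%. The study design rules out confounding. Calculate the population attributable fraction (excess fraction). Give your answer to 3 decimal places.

PAF ≈ 0.490

p₁ = 0.473, p₀ = 0.197.
Overall risk P(Y=1) = π·p₁ + (1−π)·p₀ = 0.685×0.473 + 0.315×0.197 = 0.38606.
Under exogeneity, PAF = [P(Y=1) − p₀] / P(Y=1).
PAF = (0.38606 − 0.197) / 0.38606 ≈ 0.4897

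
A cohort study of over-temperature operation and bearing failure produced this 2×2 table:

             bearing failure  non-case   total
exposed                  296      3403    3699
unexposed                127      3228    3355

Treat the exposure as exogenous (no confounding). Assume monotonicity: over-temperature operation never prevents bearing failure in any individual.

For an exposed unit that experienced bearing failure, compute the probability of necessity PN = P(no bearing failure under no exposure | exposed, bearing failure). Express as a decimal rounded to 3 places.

p₁ = P(outcome | exposed) = 296/3699 = 0.080022
p₀ = P(outcome | unexposed) = 127/3355 = 0.037854
Under exogeneity and monotonicity, PN = (p₁ − p₀)/p₁.
PN = (0.080022 − 0.037854) / 0.080022 ≈ 0.5270

PN ≈ 0.527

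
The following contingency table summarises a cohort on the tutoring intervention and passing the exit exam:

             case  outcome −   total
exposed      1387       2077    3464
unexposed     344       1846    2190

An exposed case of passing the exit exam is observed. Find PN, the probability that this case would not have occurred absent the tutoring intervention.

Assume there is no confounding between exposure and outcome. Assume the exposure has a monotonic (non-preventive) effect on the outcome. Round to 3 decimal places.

PN ≈ 0.608

p₁ = P(outcome | exposed) = 1387/3464 = 0.4004
p₀ = P(outcome | unexposed) = 344/2190 = 0.15708
Under exogeneity and monotonicity, PN = (p₁ − p₀)/p₁.
PN = (0.4004 − 0.15708) / 0.4004 ≈ 0.6077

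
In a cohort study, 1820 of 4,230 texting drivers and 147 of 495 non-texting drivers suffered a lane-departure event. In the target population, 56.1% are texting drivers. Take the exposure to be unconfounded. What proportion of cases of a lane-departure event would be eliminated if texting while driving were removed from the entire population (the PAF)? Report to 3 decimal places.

PAF ≈ 0.201

p₁ = P(outcome | exposed) = 1820/4230 = 0.43026
p₀ = P(outcome | unexposed) = 147/495 = 0.29697
Overall risk P(Y=1) = π·p₁ + (1−π)·p₀ = 0.561×0.43026 + 0.439×0.29697 = 0.37175.
Under exogeneity, PAF = [P(Y=1) − p₀] / P(Y=1).
PAF = (0.37175 − 0.29697) / 0.37175 ≈ 0.2011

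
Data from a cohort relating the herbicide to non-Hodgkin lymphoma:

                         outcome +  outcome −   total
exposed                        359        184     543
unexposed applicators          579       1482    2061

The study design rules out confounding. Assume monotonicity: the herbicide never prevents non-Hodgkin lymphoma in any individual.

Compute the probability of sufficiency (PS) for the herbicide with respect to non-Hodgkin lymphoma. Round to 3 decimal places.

PS ≈ 0.529

p₁ = P(outcome | exposed) = 359/543 = 0.66114
p₀ = P(outcome | unexposed) = 579/2061 = 0.28093
Under exogeneity and monotonicity, PS = (p₁ − p₀)/(1 − p₀).
PS = (0.66114 − 0.28093) / 0.71907 ≈ 0.5288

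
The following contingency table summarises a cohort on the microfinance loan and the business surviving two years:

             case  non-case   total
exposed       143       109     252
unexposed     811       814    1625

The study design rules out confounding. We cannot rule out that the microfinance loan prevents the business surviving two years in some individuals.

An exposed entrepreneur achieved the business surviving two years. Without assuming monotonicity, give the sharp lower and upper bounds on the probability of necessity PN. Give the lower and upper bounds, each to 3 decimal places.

0.121 ≤ PN ≤ 0.883

p₁ = P(outcome | exposed) = 143/252 = 0.56746
p₀ = P(outcome | unexposed) = 811/1625 = 0.49908
Under exogeneity alone the bounds on PN are max{0,(p₁−p₀)/p₁} ≤ PN ≤ min{1,(1−p₀)/p₁}.
  lower = (p₁ − p₀)/p₁ = 0.068383 / 0.56746 ≈ 0.1205
  upper = min{1, (1 − p₀)/p₁} = 0.50092 / 0.56746 ≈ 0.8827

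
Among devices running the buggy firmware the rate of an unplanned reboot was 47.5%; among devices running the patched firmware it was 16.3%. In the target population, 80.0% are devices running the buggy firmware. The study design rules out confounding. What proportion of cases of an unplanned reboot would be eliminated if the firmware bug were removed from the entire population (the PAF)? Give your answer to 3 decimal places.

p₁ = 0.475, p₀ = 0.163.
Overall risk P(Y=1) = π·p₁ + (1−π)·p₀ = 0.8×0.475 + 0.2×0.163 = 0.4126.
Under exogeneity, PAF = [P(Y=1) − p₀] / P(Y=1).
PAF = (0.4126 − 0.163) / 0.4126 ≈ 0.6049

PAF ≈ 0.605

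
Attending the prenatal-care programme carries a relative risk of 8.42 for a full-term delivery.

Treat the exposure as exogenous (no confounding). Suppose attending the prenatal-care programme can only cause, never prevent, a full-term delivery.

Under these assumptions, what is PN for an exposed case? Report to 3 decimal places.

PN ≈ 0.881

Under exogeneity and monotonicity, PN = (RR − 1) / RR = 1 − 1/RR.
PN = (8.42 − 1) / 8.42 = 7.42 / 8.42 ≈ 0.8812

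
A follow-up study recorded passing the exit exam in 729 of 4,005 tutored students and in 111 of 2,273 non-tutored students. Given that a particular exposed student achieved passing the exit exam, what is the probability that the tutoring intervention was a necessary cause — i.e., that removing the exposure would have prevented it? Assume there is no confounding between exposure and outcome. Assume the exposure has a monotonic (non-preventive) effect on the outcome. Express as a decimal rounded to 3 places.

PN ≈ 0.732

p₁ = P(outcome | exposed) = 729/4005 = 0.18202
p₀ = P(outcome | unexposed) = 111/2273 = 0.048834
Under exogeneity and monotonicity, PN = (p₁ − p₀) / p₁.
PN = (0.18202 − 0.048834) / 0.18202 = 0.13319 / 0.18202 ≈ 0.7317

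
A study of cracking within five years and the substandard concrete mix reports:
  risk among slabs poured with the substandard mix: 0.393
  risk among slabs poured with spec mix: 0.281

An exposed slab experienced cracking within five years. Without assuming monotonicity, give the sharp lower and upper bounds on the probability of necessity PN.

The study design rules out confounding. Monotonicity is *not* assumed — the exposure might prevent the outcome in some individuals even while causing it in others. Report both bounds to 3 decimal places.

0.285 ≤ PN ≤ 1.000

Let p₁ = 0.393, p₀ = 0.281.
Under exogeneity alone the bounds on PN are max{0,(p₁−p₀)/p₁} ≤ PN ≤ min{1,(1−p₀)/p₁}.
  lower = (p₁ − p₀)/p₁ = 0.112 / 0.393 ≈ 0.2850
  upper = min{1, (1 − p₀)/p₁} = 0.719 / 0.393 ≈ 1.8295 → capped at 1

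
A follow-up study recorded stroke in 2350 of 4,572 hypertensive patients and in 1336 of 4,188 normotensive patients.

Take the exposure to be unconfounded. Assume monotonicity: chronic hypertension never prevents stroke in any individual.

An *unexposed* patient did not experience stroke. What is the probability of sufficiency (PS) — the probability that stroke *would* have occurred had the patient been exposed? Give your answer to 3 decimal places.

PS ≈ 0.286

p₁ = P(outcome | exposed) = 2350/4572 = 0.514
p₀ = P(outcome | unexposed) = 1336/4188 = 0.31901
Under exogeneity and monotonicity, PS = (p₁ − p₀) / (1 − p₀).
PS = (0.514 − 0.31901) / (1 − 0.31901) = 0.19499 / 0.68099 ≈ 0.2863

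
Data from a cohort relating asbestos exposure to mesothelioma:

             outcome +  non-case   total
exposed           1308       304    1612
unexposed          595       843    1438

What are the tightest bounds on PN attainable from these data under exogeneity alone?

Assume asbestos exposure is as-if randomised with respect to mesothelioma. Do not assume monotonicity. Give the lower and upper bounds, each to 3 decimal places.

0.490 ≤ PN ≤ 0.722

p₁ = P(outcome | exposed) = 1308/1612 = 0.81141
p₀ = P(outcome | unexposed) = 595/1438 = 0.41377
Under exogeneity alone the bounds on PN are max{0,(p₁−p₀)/p₁} ≤ PN ≤ min{1,(1−p₀)/p₁}.
  lower = (p₁ − p₀)/p₁ = 0.39765 / 0.81141 ≈ 0.4901
  upper = min{1, (1 − p₀)/p₁} = 0.58623 / 0.81141 ≈ 0.7225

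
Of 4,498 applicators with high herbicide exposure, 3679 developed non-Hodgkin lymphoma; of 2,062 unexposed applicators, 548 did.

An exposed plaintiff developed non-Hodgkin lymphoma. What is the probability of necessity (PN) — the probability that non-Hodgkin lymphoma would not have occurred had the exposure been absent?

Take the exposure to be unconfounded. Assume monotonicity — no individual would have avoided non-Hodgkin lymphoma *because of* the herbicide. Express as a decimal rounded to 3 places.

PN ≈ 0.675

p₁ = P(outcome | exposed) = 3679/4498 = 0.81792
p₀ = P(outcome | unexposed) = 548/2062 = 0.26576
Under exogeneity and monotonicity, PN = (p₁ − p₀) / p₁.
PN = (0.81792 − 0.26576) / 0.81792 = 0.55216 / 0.81792 ≈ 0.6751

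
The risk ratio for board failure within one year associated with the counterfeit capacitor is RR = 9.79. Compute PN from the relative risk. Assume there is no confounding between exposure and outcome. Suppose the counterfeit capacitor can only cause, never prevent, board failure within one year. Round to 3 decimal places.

PN ≈ 0.898

Under exogeneity and monotonicity, PN = (RR − 1) / RR = 1 − 1/RR.
PN = (9.79 − 1) / 9.79 = 8.79 / 9.79 ≈ 0.8979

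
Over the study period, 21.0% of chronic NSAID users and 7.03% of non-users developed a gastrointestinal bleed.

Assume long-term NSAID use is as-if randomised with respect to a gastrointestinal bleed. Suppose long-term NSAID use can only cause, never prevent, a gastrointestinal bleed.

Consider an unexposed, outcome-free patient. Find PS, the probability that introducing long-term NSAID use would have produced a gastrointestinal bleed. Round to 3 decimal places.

p₁ = 0.21, p₀ = 0.0703.
Under exogeneity and monotonicity, PS = (p₁ − p₀) / (1 − p₀).
PS = (0.21 − 0.0703) / (1 − 0.0703) = 0.1397 / 0.9297 ≈ 0.1503

PS ≈ 0.150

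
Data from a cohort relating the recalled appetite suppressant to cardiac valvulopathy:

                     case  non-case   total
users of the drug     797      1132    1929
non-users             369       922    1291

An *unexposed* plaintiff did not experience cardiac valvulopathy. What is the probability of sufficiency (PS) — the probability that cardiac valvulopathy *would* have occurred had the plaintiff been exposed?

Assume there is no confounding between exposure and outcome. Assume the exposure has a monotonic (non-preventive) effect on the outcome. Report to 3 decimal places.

p₁ = P(outcome | exposed) = 797/1929 = 0.41317
p₀ = P(outcome | unexposed) = 369/1291 = 0.28582
Under exogeneity and monotonicity, PS = (p₁ − p₀) / (1 − p₀).
PS = (0.41317 − 0.28582) / (1 − 0.28582) = 0.12734 / 0.71418 ≈ 0.1783

PS ≈ 0.178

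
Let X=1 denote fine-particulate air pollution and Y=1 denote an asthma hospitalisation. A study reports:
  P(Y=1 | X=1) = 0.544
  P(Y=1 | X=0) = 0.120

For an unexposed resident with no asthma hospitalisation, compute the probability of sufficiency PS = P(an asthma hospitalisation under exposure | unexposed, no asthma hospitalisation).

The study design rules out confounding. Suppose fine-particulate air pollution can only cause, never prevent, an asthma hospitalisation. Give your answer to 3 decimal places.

Let p₁ = 0.544, p₀ = 0.12.
Under exogeneity and monotonicity, PS = (p₁ − p₀) / (1 − p₀).
PS = (0.544 − 0.12) / (1 − 0.12) = 0.424 / 0.88 ≈ 0.4818

PS ≈ 0.482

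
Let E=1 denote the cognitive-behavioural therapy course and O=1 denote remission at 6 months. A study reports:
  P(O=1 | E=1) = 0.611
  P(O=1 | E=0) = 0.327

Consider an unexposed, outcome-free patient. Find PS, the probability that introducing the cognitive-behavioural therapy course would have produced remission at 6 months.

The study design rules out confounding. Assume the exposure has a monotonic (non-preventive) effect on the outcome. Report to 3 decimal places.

Let p₁ = 0.611, p₀ = 0.327.
Under exogeneity and monotonicity, PS = (p₁ − p₀) / (1 − p₀).
PS = (0.611 − 0.327) / (1 − 0.327) = 0.284 / 0.673 ≈ 0.4220

PS ≈ 0.422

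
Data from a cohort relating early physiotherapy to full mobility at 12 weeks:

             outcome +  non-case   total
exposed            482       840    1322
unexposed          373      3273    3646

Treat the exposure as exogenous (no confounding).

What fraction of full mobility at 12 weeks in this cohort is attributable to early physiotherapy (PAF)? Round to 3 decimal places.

PAF ≈ 0.406

p₁ = P(outcome | exposed) = 482/1322 = 0.3646
p₀ = P(outcome | unexposed) = 373/3646 = 0.1023
Exposure prevalence π = 1322/4968 = 0.2661; overall risk P(Y=1) = 0.1721.
Under exogeneity, PAF = [P(Y=1) − p₀]/P(Y=1).
PAF = (0.1721 − 0.1023) / 0.1721 ≈ 0.4056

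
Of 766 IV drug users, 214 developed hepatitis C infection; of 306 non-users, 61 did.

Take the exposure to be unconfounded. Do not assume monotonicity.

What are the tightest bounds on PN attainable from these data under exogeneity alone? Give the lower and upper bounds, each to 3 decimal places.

0.286 ≤ PN ≤ 1.000

p₁ = P(outcome | exposed) = 214/766 = 0.27937
p₀ = P(outcome | unexposed) = 61/306 = 0.19935
Under exogeneity alone the bounds on PN are max{0,(p₁−p₀)/p₁} ≤ PN ≤ min{1,(1−p₀)/p₁}.
  lower = (p₁ − p₀)/p₁ = 0.080027 / 0.27937 ≈ 0.2865
  upper = min{1, (1 − p₀)/p₁} = 0.80065 / 0.27937 ≈ 2.8659 → capped at 1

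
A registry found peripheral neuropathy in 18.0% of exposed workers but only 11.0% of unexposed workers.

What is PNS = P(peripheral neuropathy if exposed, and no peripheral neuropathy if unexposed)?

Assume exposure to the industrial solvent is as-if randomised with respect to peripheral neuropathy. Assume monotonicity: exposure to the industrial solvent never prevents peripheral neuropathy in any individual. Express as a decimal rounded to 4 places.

PNS ≈ 0.0700

p₁ = 0.18, p₀ = 0.11.
Under exogeneity and monotonicity, PNS = p₁ − p₀.
PNS = 0.18 − 0.11 = 0.07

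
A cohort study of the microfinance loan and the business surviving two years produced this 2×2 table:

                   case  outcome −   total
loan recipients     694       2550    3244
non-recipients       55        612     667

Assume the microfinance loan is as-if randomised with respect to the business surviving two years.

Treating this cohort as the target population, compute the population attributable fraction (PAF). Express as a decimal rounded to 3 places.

p₁ = P(outcome | exposed) = 694/3244 = 0.21393
p₀ = P(outcome | unexposed) = 55/667 = 0.082459
Exposure prevalence π = 3244/3911 = 0.82946; overall risk P(Y=1) = 0.19151.
Under exogeneity, PAF = [P(Y=1) − p₀]/P(Y=1).
PAF = (0.19151 − 0.082459) / 0.19151 ≈ 0.5694

PAF ≈ 0.569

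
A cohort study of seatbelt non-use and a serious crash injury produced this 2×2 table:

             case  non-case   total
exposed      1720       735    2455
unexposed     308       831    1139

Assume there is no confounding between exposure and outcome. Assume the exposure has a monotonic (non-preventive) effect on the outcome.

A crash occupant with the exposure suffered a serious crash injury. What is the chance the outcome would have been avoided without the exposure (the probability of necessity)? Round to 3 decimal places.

p₁ = P(outcome | exposed) = 1720/2455 = 0.70061
p₀ = P(outcome | unexposed) = 308/1139 = 0.27041
Under exogeneity and monotonicity, PN = (p₁ − p₀)/p₁.
PN = (0.70061 − 0.27041) / 0.70061 ≈ 0.6140

PN ≈ 0.614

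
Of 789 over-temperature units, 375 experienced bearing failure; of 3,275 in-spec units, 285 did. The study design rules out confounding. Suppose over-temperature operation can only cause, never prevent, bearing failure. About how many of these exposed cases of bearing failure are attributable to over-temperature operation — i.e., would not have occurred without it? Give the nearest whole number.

p₁ = P(outcome | exposed) = 375/789 = 0.47529
p₀ = P(outcome | unexposed) = 285/3275 = 0.087023
PN = (p₁ − p₀)/p₁ = (0.47529 − 0.087023) / 0.47529 ≈ 0.81690.
Attributable cases ≈ PN × (exposed cases) = 0.81690 × 375 ≈ 306.34.

about 306 cases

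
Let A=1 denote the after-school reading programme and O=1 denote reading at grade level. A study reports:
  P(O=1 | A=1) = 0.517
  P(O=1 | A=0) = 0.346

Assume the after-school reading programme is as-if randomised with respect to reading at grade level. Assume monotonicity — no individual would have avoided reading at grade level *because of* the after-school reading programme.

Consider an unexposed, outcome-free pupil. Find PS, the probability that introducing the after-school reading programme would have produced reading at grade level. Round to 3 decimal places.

PS ≈ 0.261

Let p₁ = 0.517, p₀ = 0.346.
Under exogeneity and monotonicity, PS = (p₁ − p₀) / (1 − p₀).
PS = (0.517 − 0.346) / (1 − 0.346) = 0.171 / 0.654 ≈ 0.2615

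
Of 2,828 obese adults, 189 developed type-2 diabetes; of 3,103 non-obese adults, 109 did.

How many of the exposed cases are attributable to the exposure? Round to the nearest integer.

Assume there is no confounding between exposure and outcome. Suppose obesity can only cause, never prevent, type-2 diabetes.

p₁ = P(outcome | exposed) = 189/2828 = 0.066832
p₀ = P(outcome | unexposed) = 109/3103 = 0.035127
PN = (p₁ − p₀)/p₁ = (0.066832 − 0.035127) / 0.066832 ≈ 0.47439.
Attributable cases ≈ PN × (exposed cases) = 0.47439 × 189 ≈ 89.66.

about 90 cases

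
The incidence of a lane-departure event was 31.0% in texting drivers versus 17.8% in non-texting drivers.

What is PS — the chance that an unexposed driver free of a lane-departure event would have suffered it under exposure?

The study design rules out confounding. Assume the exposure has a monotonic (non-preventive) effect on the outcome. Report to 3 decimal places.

p₁ = 0.31, p₀ = 0.178.
Under exogeneity and monotonicity, PS = (p₁ − p₀) / (1 − p₀).
PS = (0.31 − 0.178) / (1 − 0.178) = 0.132 / 0.822 ≈ 0.1606

PS ≈ 0.161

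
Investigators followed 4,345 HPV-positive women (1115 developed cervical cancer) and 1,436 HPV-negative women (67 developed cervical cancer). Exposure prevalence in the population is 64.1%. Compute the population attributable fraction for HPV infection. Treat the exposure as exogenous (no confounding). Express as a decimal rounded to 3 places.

p₁ = P(outcome | exposed) = 1115/4345 = 0.25662
p₀ = P(outcome | unexposed) = 67/1436 = 0.046657
Overall risk P(Y=1) = π·p₁ + (1−π)·p₀ = 0.641×0.25662 + 0.359×0.046657 = 0.18124.
Under exogeneity, PAF = [P(Y=1) − p₀] / P(Y=1).
PAF = (0.18124 − 0.046657) / 0.18124 ≈ 0.7426

PAF ≈ 0.743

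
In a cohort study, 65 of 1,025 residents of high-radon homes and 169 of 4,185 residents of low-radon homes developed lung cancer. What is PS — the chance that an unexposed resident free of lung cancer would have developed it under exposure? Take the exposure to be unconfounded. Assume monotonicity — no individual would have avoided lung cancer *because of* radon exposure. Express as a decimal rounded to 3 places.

p₁ = P(outcome | exposed) = 65/1025 = 0.063415
p₀ = P(outcome | unexposed) = 169/4185 = 0.040382
Under exogeneity and monotonicity, PS = (p₁ − p₀) / (1 − p₀).
PS = (0.063415 − 0.040382) / (1 − 0.040382) = 0.023032 / 0.95962 ≈ 0.0240

PS ≈ 0.024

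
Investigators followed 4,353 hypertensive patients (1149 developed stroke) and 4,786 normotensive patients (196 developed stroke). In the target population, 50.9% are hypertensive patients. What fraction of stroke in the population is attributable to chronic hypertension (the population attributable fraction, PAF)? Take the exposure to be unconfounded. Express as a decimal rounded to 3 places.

PAF ≈ 0.735

p₁ = P(outcome | exposed) = 1149/4353 = 0.26396
p₀ = P(outcome | unexposed) = 196/4786 = 0.040953
Overall risk P(Y=1) = π·p₁ + (1−π)·p₀ = 0.509×0.26396 + 0.491×0.040953 = 0.15446.
Under exogeneity, PAF = [P(Y=1) − p₀] / P(Y=1).
PAF = (0.15446 − 0.040953) / 0.15446 ≈ 0.7349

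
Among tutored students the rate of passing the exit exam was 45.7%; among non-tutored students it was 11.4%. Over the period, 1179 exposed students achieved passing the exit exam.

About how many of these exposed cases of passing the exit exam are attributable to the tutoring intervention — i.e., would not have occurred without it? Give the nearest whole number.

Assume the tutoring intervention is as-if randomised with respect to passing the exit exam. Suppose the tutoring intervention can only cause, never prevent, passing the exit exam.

p₁ = 0.457, p₀ = 0.114.
PN = (p₁ − p₀)/p₁ = (0.457 − 0.114) / 0.457 ≈ 0.75055.
Attributable cases ≈ PN × (exposed cases) = 0.75055 × 1179 ≈ 884.89.

about 885 cases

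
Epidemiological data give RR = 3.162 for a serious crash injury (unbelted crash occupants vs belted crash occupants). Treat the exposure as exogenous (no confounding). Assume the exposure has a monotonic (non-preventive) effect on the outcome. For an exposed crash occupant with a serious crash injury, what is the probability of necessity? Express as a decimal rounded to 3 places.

PN ≈ 0.684

Under exogeneity and monotonicity, PN = (RR − 1) / RR = 1 − 1/RR.
PN = (3.162 − 1) / 3.162 = 2.162 / 3.162 ≈ 0.6837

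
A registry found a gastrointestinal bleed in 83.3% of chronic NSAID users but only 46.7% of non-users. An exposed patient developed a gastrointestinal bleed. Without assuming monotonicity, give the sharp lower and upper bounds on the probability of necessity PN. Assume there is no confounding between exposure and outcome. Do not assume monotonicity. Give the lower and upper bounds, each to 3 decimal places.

p₁ = 0.833, p₀ = 0.467.
Under exogeneity alone the bounds on PN are max{0,(p₁−p₀)/p₁} ≤ PN ≤ min{1,(1−p₀)/p₁}.
  lower = (p₁ − p₀)/p₁ = 0.366 / 0.833 ≈ 0.4394
  upper = min{1, (1 − p₀)/p₁} = 0.533 / 0.833 ≈ 0.6399

0.439 ≤ PN ≤ 0.640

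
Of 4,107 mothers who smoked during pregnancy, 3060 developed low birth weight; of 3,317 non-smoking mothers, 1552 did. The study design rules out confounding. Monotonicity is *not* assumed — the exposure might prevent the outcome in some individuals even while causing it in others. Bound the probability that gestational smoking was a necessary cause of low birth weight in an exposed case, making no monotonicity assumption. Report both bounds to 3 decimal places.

p₁ = P(outcome | exposed) = 3060/4107 = 0.74507
p₀ = P(outcome | unexposed) = 1552/3317 = 0.46789
Under exogeneity alone the bounds on PN are max{0,(p₁−p₀)/p₁} ≤ PN ≤ min{1,(1−p₀)/p₁}.
  lower = (p₁ − p₀)/p₁ = 0.27718 / 0.74507 ≈ 0.3720
  upper = min{1, (1 − p₀)/p₁} = 0.53211 / 0.74507 ≈ 0.7142

0.372 ≤ PN ≤ 0.714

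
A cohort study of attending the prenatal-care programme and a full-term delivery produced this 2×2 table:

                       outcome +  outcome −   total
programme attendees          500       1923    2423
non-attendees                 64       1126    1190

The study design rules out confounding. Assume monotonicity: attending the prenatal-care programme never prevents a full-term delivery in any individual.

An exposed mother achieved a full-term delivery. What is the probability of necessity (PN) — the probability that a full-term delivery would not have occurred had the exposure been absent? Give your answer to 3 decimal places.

PN ≈ 0.739

p₁ = P(outcome | exposed) = 500/2423 = 0.20636
p₀ = P(outcome | unexposed) = 64/1190 = 0.053782
Under exogeneity and monotonicity, PN = (p₁ − p₀) / p₁.
PN = (0.20636 − 0.053782) / 0.20636 = 0.15257 / 0.20636 ≈ 0.7394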